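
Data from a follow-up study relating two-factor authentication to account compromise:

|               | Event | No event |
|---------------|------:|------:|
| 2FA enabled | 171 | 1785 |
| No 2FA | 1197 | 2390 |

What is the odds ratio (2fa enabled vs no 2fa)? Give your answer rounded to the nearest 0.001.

0.191

Cells: a = 171, b = 1785, c = 1197, d = 2390.
OR = (a·d)/(b·c) = (171 × 2390) / (1785 × 1197) = 408690 / 2136645 = 0.19128
Exposure is associated with lower odds of account compromise (OR = 0.19 < 1).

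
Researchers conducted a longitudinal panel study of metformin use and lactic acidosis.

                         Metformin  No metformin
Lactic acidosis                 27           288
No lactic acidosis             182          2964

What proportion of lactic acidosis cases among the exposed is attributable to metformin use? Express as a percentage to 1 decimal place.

31.4

Reading the table with exposure as columns: a = 27 (Metformin, case), b = 182 (Metformin, non-case), c = 288 (No metformin, case), d = 2964.
Risk in exposed = 27/209 = 0.12919; risk in unexposed = 288/3252 = 0.08856.
RR = 0.12919/0.08856 = 1.45873
AR% = (RR − 1)/RR × 100 = (1.45873 − 1)/1.45873 × 100 = 31.4473%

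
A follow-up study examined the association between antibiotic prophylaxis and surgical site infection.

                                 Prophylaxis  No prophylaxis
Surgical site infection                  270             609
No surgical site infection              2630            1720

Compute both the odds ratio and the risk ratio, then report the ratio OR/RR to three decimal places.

0.814

Reading the table with exposure as columns: a = 270 (Prophylaxis, case), b = 2630 (Prophylaxis, non-case), c = 609 (No prophylaxis, case), d = 1720.
OR = (270·1720)/(2630·609) = 464400/1601670 = 0.28995
Risk in exposed = 270/2900 = 0.09310; risk in unexposed = 609/2329 = 0.26149; RR = 0.35606
OR/RR = 0.28995 / 0.35606 = 0.81433
The outcome is not rare, so the OR lies further from 1 than the RR.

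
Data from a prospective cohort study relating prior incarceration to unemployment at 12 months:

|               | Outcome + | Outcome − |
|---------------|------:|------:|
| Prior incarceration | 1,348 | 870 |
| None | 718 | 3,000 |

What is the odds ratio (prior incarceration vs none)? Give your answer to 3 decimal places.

Cells: a = 1348, b = 870, c = 718, d = 3000.
OR = (a·d)/(b·c) = (1348 × 3000) / (870 × 718) = 4044000 / 624660 = 6.47392
The odds of unemployment at 12 months are about 6.47 times as high in the prior incarceration group.

6.474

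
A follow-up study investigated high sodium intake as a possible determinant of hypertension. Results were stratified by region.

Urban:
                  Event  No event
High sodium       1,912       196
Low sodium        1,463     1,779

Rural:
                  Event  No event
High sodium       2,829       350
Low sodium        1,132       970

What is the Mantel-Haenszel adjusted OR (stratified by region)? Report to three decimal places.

8.983

OR_MH = Σ(aᵢdᵢ/nᵢ) / Σ(bᵢcᵢ/nᵢ), where nᵢ is the stratum total.
Stratum 1 (Urban): n = 5350; a·d/n = 1912·1779/5350 = 635.7847; b·c/n = 196·1463/5350 = 53.5978
Stratum 2 (Rural): n = 5281; a·d/n = 2829·970/5281 = 519.6232; b·c/n = 350·1132/5281 = 75.0237
OR_MH = (635.7847 + 519.6232) / (53.5978 + 75.0237) = 1155.4079 / 128.6214 = 8.98301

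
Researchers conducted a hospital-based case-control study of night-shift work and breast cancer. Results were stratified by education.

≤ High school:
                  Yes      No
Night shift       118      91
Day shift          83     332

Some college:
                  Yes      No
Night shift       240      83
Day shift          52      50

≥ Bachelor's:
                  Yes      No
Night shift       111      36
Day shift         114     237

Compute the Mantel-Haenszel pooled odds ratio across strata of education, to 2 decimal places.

OR_MH = Σ(aᵢdᵢ/nᵢ) / Σ(bᵢcᵢ/nᵢ), where nᵢ is the stratum total.
Stratum 1 (≤ High school): n = 624; a·d/n = 118·332/624 = 62.7821; b·c/n = 91·83/624 = 12.1042
Stratum 2 (Some college): n = 425; a·d/n = 240·50/425 = 28.2353; b·c/n = 83·52/425 = 10.1553
Stratum 3 (≥ Bachelor's): n = 498; a·d/n = 111·237/498 = 52.8253; b·c/n = 36·114/498 = 8.2410
OR_MH = (62.7821 + 28.2353 + 52.8253) / (12.1042 + 10.1553 + 8.2410) = 143.8426 / 30.5004 = 4.71609

4.72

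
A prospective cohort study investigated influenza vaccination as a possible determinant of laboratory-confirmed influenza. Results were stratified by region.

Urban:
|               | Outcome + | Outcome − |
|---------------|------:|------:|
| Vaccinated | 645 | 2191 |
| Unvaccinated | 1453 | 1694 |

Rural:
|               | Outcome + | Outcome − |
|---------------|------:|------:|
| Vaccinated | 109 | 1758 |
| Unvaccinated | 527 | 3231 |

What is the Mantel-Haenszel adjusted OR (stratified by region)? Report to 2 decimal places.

OR_MH = Σ(aᵢdᵢ/nᵢ) / Σ(bᵢcᵢ/nᵢ), where nᵢ is the stratum total.
Stratum 1 (Urban): n = 5983; a·d/n = 645·1694/5983 = 182.6224; b·c/n = 2191·1453/5983 = 532.0948
Stratum 2 (Rural): n = 5625; a·d/n = 109·3231/5625 = 62.6096; b·c/n = 1758·527/5625 = 164.7051
OR_MH = (182.6224 + 62.6096) / (532.0948 + 164.7051) = 245.2320 / 696.7998 = 0.35194

0.35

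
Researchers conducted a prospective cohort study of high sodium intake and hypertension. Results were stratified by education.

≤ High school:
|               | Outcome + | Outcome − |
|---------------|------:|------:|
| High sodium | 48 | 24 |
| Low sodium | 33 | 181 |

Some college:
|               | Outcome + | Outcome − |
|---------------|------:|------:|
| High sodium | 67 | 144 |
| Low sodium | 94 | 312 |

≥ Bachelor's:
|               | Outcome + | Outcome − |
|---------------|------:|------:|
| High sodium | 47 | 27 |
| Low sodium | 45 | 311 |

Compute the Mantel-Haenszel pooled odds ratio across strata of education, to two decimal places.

OR_MH = Σ(aᵢdᵢ/nᵢ) / Σ(bᵢcᵢ/nᵢ), where nᵢ is the stratum total.
Stratum 1 (≤ High school): n = 286; a·d/n = 48·181/286 = 30.3776; b·c/n = 24·33/286 = 2.7692
Stratum 2 (Some college): n = 617; a·d/n = 67·312/617 = 33.8801; b·c/n = 144·94/617 = 21.9384
Stratum 3 (≥ Bachelor's): n = 430; a·d/n = 47·311/430 = 33.9930; b·c/n = 27·45/430 = 2.8256
OR_MH = (30.3776 + 33.8801 + 33.9930) / (2.7692 + 21.9384 + 2.8256) = 98.2507 / 27.5332 = 3.56844

3.57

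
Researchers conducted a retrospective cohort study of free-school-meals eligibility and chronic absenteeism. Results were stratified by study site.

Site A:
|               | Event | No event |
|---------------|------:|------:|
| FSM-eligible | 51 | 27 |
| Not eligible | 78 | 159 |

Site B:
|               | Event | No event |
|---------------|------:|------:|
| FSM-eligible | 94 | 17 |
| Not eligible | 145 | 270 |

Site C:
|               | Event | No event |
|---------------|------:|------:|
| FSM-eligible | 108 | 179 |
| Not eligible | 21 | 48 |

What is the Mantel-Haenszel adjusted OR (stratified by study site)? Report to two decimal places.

OR_MH = Σ(aᵢdᵢ/nᵢ) / Σ(bᵢcᵢ/nᵢ), where nᵢ is the stratum total.
Stratum 1 (Site A): n = 315; a·d/n = 51·159/315 = 25.7429; b·c/n = 27·78/315 = 6.6857
Stratum 2 (Site B): n = 526; a·d/n = 94·270/526 = 48.2510; b·c/n = 17·145/526 = 4.6863
Stratum 3 (Site C): n = 356; a·d/n = 108·48/356 = 14.5618; b·c/n = 179·21/356 = 10.5590
OR_MH = (25.7429 + 48.2510 + 14.5618) / (6.6857 + 4.6863 + 10.5590) = 88.5556 / 21.9310 = 4.03792

4.04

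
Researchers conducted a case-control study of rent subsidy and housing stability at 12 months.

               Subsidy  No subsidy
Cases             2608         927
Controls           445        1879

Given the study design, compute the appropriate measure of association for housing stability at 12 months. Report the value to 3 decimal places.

Reading the table with exposure as columns: a = 2608 (Subsidy, case), b = 445 (Subsidy, non-case), c = 927 (No subsidy, case), d = 1879.
This is a case-control study: participants were sampled on outcome status, so risks in the source population cannot be estimated directly — relative risk is not valid here. The odds ratio is the appropriate measure.
OR = (a·d)/(b·c) = (2608 × 1879) / (445 × 927) = 4900432 / 412515 = 11.87940

11.879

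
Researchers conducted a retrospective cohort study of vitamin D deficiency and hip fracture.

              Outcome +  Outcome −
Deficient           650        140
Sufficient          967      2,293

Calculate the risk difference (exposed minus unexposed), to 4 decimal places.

0.5262

Cells: a = 650, b = 140, c = 967, d = 2293.
Risk in exposed = 650/790 = 0.822785; risk in unexposed = 967/3260 = 0.296626.
Risk difference = 0.822785 − 0.296626 = 0.526159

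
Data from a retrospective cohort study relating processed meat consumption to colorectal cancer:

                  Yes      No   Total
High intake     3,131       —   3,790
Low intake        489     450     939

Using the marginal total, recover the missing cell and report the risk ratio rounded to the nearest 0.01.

The missing cell is in the exposed row: 3790 − 3131 = 659.
So a = 3131, b = 659, c = 489, d = 450.
RR = [a/(a+b)] / [c/(c+d)] = (3131/3790) / (489/939) = 0.82612/0.52077 = 1.58636

1.59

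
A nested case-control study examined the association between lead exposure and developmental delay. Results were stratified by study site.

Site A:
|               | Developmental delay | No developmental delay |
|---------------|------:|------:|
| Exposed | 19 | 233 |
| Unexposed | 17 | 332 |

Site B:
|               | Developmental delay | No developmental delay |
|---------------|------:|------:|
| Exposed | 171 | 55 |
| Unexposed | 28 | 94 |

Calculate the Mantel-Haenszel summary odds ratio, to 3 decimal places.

OR_MH = Σ(aᵢdᵢ/nᵢ) / Σ(bᵢcᵢ/nᵢ), where nᵢ is the stratum total.
Stratum 1 (Site A): n = 601; a·d/n = 19·332/601 = 10.4958; b·c/n = 233·17/601 = 6.5907
Stratum 2 (Site B): n = 348; a·d/n = 171·94/348 = 46.1897; b·c/n = 55·28/348 = 4.4253
OR_MH = (10.4958 + 46.1897) / (6.5907 + 4.4253) = 56.6855 / 11.0160 = 5.14576

5.146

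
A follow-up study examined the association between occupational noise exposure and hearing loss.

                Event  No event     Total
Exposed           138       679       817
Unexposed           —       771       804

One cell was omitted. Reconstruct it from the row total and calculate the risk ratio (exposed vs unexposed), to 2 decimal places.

4.12

The missing cell is in the unexposed row: 804 − 771 = 33.
So a = 138, b = 679, c = 33, d = 771.
RR = [a/(a+b)] / [c/(c+d)] = (138/817) / (33/804) = 0.16891/0.04104 = 4.11528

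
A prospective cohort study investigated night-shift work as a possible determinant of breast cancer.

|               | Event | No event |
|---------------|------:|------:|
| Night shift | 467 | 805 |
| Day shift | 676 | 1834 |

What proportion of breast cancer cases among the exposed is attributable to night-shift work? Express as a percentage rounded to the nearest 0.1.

26.6

Cells: a = 467, b = 805, c = 676, d = 1834.
Risk in exposed = 467/1272 = 0.36714; risk in unexposed = 676/2510 = 0.26932.
RR = 0.36714/0.26932 = 1.36319
AR% = (RR − 1)/RR × 100 = (1.36319 − 1)/1.36319 × 100 = 26.6427%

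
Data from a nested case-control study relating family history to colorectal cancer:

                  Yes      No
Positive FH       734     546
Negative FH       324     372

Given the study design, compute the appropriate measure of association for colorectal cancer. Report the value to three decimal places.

1.543

Cells: a = 734, b = 546, c = 324, d = 372.
This is a nested case-control study: participants were sampled on outcome status, so risks in the source population cannot be estimated directly — relative risk is not valid here. The odds ratio is the appropriate measure.
OR = (a·d)/(b·c) = (734 × 372) / (546 × 324) = 273048 / 176904 = 1.54348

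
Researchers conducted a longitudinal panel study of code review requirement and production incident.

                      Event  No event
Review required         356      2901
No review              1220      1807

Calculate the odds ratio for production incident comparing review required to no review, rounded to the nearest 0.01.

Cells: a = 356, b = 2901, c = 1220, d = 1807.
OR = (a·d)/(b·c) = (356 × 1807) / (2901 × 1220) = 643292 / 3539220 = 0.18176
Exposure is associated with lower odds of production incident (OR = 0.18 < 1).

0.18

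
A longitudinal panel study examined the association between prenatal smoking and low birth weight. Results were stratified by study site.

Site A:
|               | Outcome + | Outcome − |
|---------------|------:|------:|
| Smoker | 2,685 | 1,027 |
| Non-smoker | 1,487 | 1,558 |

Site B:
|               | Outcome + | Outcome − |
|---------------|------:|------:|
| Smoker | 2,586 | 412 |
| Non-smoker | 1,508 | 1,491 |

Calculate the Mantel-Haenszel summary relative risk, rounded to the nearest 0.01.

1.59

RR_MH = Σ(aᵢ·n₀ᵢ/nᵢ) / Σ(cᵢ·n₁ᵢ/nᵢ), with n₁ᵢ = aᵢ+bᵢ (exposed), n₀ᵢ = cᵢ+dᵢ (unexposed), nᵢ = n₁ᵢ+n₀ᵢ.
Stratum 1 (Site A): n₁ = 3712, n₀ = 3045, n = 6757; a·n₀/n = 2685·3045/6757 = 1209.9785; c·n₁/n = 1487·3712/6757 = 816.8927
Stratum 2 (Site B): n₁ = 2998, n₀ = 2999, n = 5997; a·n₀/n = 2586·2999/5997 = 1293.2156; c·n₁/n = 1508·2998/5997 = 753.8743
RR_MH = (1209.9785 + 1293.2156) / (816.8927 + 753.8743) = 2503.1941 / 1570.7670 = 1.59361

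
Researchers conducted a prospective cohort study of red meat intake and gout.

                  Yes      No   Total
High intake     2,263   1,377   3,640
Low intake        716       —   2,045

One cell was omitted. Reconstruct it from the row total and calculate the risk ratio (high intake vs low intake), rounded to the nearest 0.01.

1.78

The missing cell is in the unexposed row: 2045 − 716 = 1329.
So a = 2263, b = 1377, c = 716, d = 1329.
RR = [a/(a+b)] / [c/(c+d)] = (2263/3640) / (716/2045) = 0.62170/0.35012 = 1.77567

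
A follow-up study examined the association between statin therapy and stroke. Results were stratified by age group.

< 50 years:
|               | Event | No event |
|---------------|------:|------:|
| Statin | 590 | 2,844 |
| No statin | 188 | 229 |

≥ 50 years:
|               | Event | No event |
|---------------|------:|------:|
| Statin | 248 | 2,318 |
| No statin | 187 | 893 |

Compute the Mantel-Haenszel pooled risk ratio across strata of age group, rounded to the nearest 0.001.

RR_MH = Σ(aᵢ·n₀ᵢ/nᵢ) / Σ(cᵢ·n₁ᵢ/nᵢ), with n₁ᵢ = aᵢ+bᵢ (exposed), n₀ᵢ = cᵢ+dᵢ (unexposed), nᵢ = n₁ᵢ+n₀ᵢ.
Stratum 1 (< 50 years): n₁ = 3434, n₀ = 417, n = 3851; a·n₀/n = 590·417/3851 = 63.8873; c·n₁/n = 188·3434/3851 = 167.6427
Stratum 2 (≥ 50 years): n₁ = 2566, n₀ = 1080, n = 3646; a·n₀/n = 248·1080/3646 = 73.4613; c·n₁/n = 187·2566/3646 = 131.6078
RR_MH = (63.8873 + 73.4613) / (167.6427 + 131.6078) = 137.3486 / 299.2505 = 0.45898

0.459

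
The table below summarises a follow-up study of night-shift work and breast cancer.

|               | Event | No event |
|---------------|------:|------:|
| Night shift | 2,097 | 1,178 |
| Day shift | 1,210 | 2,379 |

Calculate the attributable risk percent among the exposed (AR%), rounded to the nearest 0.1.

47.3

Cells: a = 2097, b = 1178, c = 1210, d = 2379.
Risk in exposed = 2097/3275 = 0.64031; risk in unexposed = 1210/3589 = 0.33714.
RR = 0.64031/0.33714 = 1.89922
AR% = (RR − 1)/RR × 100 = (1.89922 − 1)/1.89922 × 100 = 47.3468%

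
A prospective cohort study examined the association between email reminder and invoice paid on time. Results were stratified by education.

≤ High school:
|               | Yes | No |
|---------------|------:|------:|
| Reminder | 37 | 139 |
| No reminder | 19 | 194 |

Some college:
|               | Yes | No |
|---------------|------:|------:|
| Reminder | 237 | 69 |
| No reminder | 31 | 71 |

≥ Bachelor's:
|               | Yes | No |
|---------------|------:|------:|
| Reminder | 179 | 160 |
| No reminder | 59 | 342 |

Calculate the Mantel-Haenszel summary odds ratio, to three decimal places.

OR_MH = Σ(aᵢdᵢ/nᵢ) / Σ(bᵢcᵢ/nᵢ), where nᵢ is the stratum total.
Stratum 1 (≤ High school): n = 389; a·d/n = 37·194/389 = 18.4524; b·c/n = 139·19/389 = 6.7892
Stratum 2 (Some college): n = 408; a·d/n = 237·71/408 = 41.2426; b·c/n = 69·31/408 = 5.2426
Stratum 3 (≥ Bachelor's): n = 740; a·d/n = 179·342/740 = 82.7270; b·c/n = 160·59/740 = 12.7568
OR_MH = (18.4524 + 41.2426 + 82.7270) / (6.7892 + 5.2426 + 12.7568) = 142.4221 / 24.7886 = 5.74547

5.745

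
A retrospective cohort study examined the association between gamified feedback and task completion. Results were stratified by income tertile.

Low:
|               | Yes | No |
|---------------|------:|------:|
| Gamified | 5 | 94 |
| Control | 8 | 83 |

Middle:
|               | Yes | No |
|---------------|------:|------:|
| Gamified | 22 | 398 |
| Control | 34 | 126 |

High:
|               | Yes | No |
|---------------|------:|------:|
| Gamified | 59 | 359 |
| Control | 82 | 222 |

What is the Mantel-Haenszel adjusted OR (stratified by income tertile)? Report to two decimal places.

0.37

OR_MH = Σ(aᵢdᵢ/nᵢ) / Σ(bᵢcᵢ/nᵢ), where nᵢ is the stratum total.
Stratum 1 (Low): n = 190; a·d/n = 5·83/190 = 2.1842; b·c/n = 94·8/190 = 3.9579
Stratum 2 (Middle): n = 580; a·d/n = 22·126/580 = 4.7793; b·c/n = 398·34/580 = 23.3310
Stratum 3 (High): n = 722; a·d/n = 59·222/722 = 18.1413; b·c/n = 359·82/722 = 40.7729
OR_MH = (2.1842 + 4.7793 + 18.1413) / (3.9579 + 23.3310 + 40.7729) = 25.1048 / 68.0618 = 0.36885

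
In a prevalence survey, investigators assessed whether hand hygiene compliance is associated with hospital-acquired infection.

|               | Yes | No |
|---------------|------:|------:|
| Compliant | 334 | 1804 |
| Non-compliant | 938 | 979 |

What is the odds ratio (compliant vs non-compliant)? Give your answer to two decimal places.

0.19

Cells: a = 334, b = 1804, c = 938, d = 979.
OR = (a·d)/(b·c) = (334 × 979) / (1804 × 938) = 326986 / 1692152 = 0.19324
Exposure is associated with lower odds of hospital-acquired infection (OR = 0.19 < 1).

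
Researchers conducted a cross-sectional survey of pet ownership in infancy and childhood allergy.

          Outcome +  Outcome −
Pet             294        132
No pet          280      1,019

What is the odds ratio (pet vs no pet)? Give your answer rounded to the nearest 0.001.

Cells: a = 294, b = 132, c = 280, d = 1019.
OR = (a·d)/(b·c) = (294 × 1019) / (132 × 280) = 299586 / 36960 = 8.10568
The odds of childhood allergy are about 8.11 times as high in the pet group.

8.106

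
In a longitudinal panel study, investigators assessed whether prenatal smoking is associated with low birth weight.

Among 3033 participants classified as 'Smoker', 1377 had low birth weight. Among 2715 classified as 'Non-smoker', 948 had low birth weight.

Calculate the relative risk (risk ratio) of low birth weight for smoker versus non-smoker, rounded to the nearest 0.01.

1.30

From the description: a = 1377, b = 1656, c = 948, d = 1767.
Risk in exposed = 1377/3033 = 0.45401; risk in unexposed = 948/2715 = 0.34917.
RR = 0.45401 / 0.34917 = 1.30024
The risk among the exposed is 1.30 times that among the unexposed.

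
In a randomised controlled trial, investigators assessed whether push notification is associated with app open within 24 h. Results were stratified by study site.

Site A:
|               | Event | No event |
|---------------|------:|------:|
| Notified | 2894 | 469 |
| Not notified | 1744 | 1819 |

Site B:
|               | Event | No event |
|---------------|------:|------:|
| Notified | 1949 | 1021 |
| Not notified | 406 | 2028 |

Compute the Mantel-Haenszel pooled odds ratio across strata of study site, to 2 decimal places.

7.66

OR_MH = Σ(aᵢdᵢ/nᵢ) / Σ(bᵢcᵢ/nᵢ), where nᵢ is the stratum total.
Stratum 1 (Site A): n = 6926; a·d/n = 2894·1819/6926 = 760.0615; b·c/n = 469·1744/6926 = 118.0964
Stratum 2 (Site B): n = 5404; a·d/n = 1949·2028/5404 = 731.4160; b·c/n = 1021·406/5404 = 76.7073
OR_MH = (760.0615 + 731.4160) / (118.0964 + 76.7073) = 1491.4775 / 194.8037 = 7.65631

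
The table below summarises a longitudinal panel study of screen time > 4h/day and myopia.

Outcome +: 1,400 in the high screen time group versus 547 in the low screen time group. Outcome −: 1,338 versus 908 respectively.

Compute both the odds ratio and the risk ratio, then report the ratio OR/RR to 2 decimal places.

From the description: a = 1400, b = 1338, c = 547, d = 908.
OR = (1400·908)/(1338·547) = 1271200/731886 = 1.73688
Risk in exposed = 1400/2738 = 0.51132; risk in unexposed = 547/1455 = 0.37595; RR = 1.36010
OR/RR = 1.73688 / 1.36010 = 1.27703
The outcome is not rare, so the OR lies further from 1 than the RR.

1.28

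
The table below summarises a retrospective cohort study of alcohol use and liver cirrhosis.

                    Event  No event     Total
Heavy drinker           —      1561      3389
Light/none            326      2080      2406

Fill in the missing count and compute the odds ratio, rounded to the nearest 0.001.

7.472

The missing cell is in the exposed row: 3389 − 1561 = 1828.
So a = 1828, b = 1561, c = 326, d = 2080.
OR = (a·d)/(b·c) = (1828 × 2080) / (1561 × 326) = 3802240 / 508886 = 7.47169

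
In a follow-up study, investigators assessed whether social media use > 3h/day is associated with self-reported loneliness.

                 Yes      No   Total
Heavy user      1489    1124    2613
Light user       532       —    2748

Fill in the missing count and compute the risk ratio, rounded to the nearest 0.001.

The missing cell is in the unexposed row: 2748 − 532 = 2216.
So a = 1489, b = 1124, c = 532, d = 2216.
RR = [a/(a+b)] / [c/(c+d)] = (1489/2613) / (532/2748) = 0.56984/0.19360 = 2.94348

2.943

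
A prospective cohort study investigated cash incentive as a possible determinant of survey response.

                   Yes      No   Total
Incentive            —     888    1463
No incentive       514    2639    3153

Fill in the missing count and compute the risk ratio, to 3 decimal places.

2.411

The missing cell is in the exposed row: 1463 − 888 = 575.
So a = 575, b = 888, c = 514, d = 2639.
RR = [a/(a+b)] / [c/(c+d)] = (575/1463) / (514/3153) = 0.39303/0.16302 = 2.41093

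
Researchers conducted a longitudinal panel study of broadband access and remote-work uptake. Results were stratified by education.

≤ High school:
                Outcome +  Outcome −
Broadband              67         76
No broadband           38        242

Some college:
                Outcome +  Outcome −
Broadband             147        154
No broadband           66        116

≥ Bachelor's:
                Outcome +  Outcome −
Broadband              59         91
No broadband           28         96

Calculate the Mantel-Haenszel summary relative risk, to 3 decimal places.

RR_MH = Σ(aᵢ·n₀ᵢ/nᵢ) / Σ(cᵢ·n₁ᵢ/nᵢ), with n₁ᵢ = aᵢ+bᵢ (exposed), n₀ᵢ = cᵢ+dᵢ (unexposed), nᵢ = n₁ᵢ+n₀ᵢ.
Stratum 1 (≤ High school): n₁ = 143, n₀ = 280, n = 423; a·n₀/n = 67·280/423 = 44.3499; c·n₁/n = 38·143/423 = 12.8463
Stratum 2 (Some college): n₁ = 301, n₀ = 182, n = 483; a·n₀/n = 147·182/483 = 55.3913; c·n₁/n = 66·301/483 = 41.1304
Stratum 3 (≥ Bachelor's): n₁ = 150, n₀ = 124, n = 274; a·n₀/n = 59·124/274 = 26.7007; c·n₁/n = 28·150/274 = 15.3285
RR_MH = (44.3499 + 55.3913 + 26.7007) / (12.8463 + 41.1304 + 15.3285) = 126.4419 / 69.3052 = 1.82442

1.824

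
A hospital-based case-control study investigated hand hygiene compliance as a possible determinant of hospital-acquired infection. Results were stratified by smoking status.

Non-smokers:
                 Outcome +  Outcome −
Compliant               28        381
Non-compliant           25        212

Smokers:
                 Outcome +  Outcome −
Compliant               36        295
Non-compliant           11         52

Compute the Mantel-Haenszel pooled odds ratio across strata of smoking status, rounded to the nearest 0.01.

OR_MH = Σ(aᵢdᵢ/nᵢ) / Σ(bᵢcᵢ/nᵢ), where nᵢ is the stratum total.
Stratum 1 (Non-smokers): n = 646; a·d/n = 28·212/646 = 9.1889; b·c/n = 381·25/646 = 14.7446
Stratum 2 (Smokers): n = 394; a·d/n = 36·52/394 = 4.7513; b·c/n = 295·11/394 = 8.2360
OR_MH = (9.1889 + 4.7513) / (14.7446 + 8.2360) = 13.9401 / 22.9806 = 0.60660

0.61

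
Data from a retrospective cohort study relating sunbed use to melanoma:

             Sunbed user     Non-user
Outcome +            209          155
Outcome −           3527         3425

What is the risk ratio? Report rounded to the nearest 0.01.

1.29

Reading the table with exposure as columns: a = 209 (Sunbed user, case), b = 3527 (Sunbed user, non-case), c = 155 (Non-user, case), d = 3425.
Risk in exposed = 209/3736 = 0.05594; risk in unexposed = 155/3580 = 0.04330.
RR = 0.05594 / 0.04330 = 1.29208
The risk among the exposed is 1.29 times that among the unexposed.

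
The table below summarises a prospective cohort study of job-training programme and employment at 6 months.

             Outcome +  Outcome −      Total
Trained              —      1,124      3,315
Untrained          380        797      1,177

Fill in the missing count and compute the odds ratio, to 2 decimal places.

4.09

The missing cell is in the exposed row: 3315 − 1124 = 2191.
So a = 2191, b = 1124, c = 380, d = 797.
OR = (a·d)/(b·c) = (2191 × 797) / (1124 × 380) = 1746227 / 427120 = 4.08838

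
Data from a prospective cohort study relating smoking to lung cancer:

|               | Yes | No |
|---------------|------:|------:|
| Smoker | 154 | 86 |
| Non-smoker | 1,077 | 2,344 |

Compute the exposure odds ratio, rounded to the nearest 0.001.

3.897

Cells: a = 154, b = 86, c = 1077, d = 2344.
OR = (a·d)/(b·c) = (154 × 2344) / (86 × 1077) = 360976 / 92622 = 3.89730
The odds of lung cancer are about 3.90 times as high in the smoker group.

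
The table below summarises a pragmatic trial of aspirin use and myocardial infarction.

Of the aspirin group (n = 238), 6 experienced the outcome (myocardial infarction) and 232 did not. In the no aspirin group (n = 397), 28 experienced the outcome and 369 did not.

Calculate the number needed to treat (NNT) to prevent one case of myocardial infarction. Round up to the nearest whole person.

Risk in treated group = 6/238 = 0.02521; risk in control = 28/397 = 0.07053.
Absolute risk reduction = 0.07053 − 0.02521 = 0.04532
NNT = 1 / ARR = 1 / 0.04532 = 22.066 → round up → 23

23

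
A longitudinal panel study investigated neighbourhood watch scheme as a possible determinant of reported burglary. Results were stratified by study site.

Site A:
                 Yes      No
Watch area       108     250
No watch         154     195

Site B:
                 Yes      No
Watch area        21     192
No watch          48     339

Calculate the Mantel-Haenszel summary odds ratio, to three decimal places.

0.597

OR_MH = Σ(aᵢdᵢ/nᵢ) / Σ(bᵢcᵢ/nᵢ), where nᵢ is the stratum total.
Stratum 1 (Site A): n = 707; a·d/n = 108·195/707 = 29.7878; b·c/n = 250·154/707 = 54.4554
Stratum 2 (Site B): n = 600; a·d/n = 21·339/600 = 11.8650; b·c/n = 192·48/600 = 15.3600
OR_MH = (29.7878 + 11.8650) / (54.4554 + 15.3600) = 41.6528 / 69.8154 = 0.59661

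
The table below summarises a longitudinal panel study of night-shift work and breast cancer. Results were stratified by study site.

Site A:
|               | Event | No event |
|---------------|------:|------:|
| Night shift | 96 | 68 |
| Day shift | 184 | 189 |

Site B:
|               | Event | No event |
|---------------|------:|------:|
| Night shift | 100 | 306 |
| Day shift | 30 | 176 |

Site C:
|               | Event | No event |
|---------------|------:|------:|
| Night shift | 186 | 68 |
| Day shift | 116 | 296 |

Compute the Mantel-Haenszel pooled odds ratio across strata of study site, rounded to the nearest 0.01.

2.90

OR_MH = Σ(aᵢdᵢ/nᵢ) / Σ(bᵢcᵢ/nᵢ), where nᵢ is the stratum total.
Stratum 1 (Site A): n = 537; a·d/n = 96·189/537 = 33.7877; b·c/n = 68·184/537 = 23.2998
Stratum 2 (Site B): n = 612; a·d/n = 100·176/612 = 28.7582; b·c/n = 306·30/612 = 15.0000
Stratum 3 (Site C): n = 666; a·d/n = 186·296/666 = 82.6667; b·c/n = 68·116/666 = 11.8438
OR_MH = (33.7877 + 28.7582 + 82.6667) / (23.2998 + 15.0000 + 11.8438) = 145.2125 / 50.1437 = 2.89593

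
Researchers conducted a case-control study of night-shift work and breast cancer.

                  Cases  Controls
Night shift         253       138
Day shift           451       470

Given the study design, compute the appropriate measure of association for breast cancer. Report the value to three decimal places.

Cells: a = 253, b = 138, c = 451, d = 470.
This is a case-control study: participants were sampled on outcome status, so risks in the source population cannot be estimated directly — relative risk is not valid here. The odds ratio is the appropriate measure.
OR = (a·d)/(b·c) = (253 × 470) / (138 × 451) = 118910 / 62238 = 1.91057

1.911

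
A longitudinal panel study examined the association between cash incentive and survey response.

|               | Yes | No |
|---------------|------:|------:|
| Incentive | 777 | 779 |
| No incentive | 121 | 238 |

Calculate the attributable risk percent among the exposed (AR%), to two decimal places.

Cells: a = 777, b = 779, c = 121, d = 238.
Risk in exposed = 777/1556 = 0.49936; risk in unexposed = 121/359 = 0.33705.
RR = 0.49936/0.33705 = 1.48156
AR% = (RR − 1)/RR × 100 = (1.48156 − 1)/1.48156 × 100 = 32.5038%

32.50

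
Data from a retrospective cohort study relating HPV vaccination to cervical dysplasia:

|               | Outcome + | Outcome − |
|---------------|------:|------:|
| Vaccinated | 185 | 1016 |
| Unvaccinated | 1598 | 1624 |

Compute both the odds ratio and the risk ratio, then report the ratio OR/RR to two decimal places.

Cells: a = 185, b = 1016, c = 1598, d = 1624.
OR = (185·1624)/(1016·1598) = 300440/1623568 = 0.18505
Risk in exposed = 185/1201 = 0.15404; risk in unexposed = 1598/3222 = 0.49597; RR = 0.31058
OR/RR = 0.18505 / 0.31058 = 0.59581
The outcome is not rare, so the OR lies further from 1 than the RR.

0.60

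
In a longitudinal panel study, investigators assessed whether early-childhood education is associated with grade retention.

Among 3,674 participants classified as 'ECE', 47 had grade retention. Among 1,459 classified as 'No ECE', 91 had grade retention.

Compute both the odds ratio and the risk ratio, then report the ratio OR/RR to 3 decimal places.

0.950

From the description: a = 47, b = 3627, c = 91, d = 1368.
OR = (47·1368)/(3627·91) = 64296/330057 = 0.19480
Risk in exposed = 47/3674 = 0.01279; risk in unexposed = 91/1459 = 0.06237; RR = 0.20510
OR/RR = 0.19480 / 0.20510 = 0.94978
The outcome is rare in both groups, so OR ≈ RR (ratio near 1).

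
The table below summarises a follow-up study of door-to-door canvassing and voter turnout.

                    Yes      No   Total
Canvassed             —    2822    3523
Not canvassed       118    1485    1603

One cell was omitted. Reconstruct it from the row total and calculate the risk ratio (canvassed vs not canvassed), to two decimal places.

The missing cell is in the exposed row: 3523 − 2822 = 701.
So a = 701, b = 2822, c = 118, d = 1485.
RR = [a/(a+b)] / [c/(c+d)] = (701/3523) / (118/1603) = 0.19898/0.07361 = 2.70307

2.70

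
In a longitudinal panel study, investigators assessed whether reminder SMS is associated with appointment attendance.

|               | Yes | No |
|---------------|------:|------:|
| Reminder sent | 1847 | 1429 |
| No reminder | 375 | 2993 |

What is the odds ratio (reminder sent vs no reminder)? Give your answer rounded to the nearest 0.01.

Cells: a = 1847, b = 1429, c = 375, d = 2993.
OR = (a·d)/(b·c) = (1847 × 2993) / (1429 × 375) = 5528071 / 535875 = 10.31597
The odds of appointment attendance are about 10.32 times as high in the reminder sent group.

10.32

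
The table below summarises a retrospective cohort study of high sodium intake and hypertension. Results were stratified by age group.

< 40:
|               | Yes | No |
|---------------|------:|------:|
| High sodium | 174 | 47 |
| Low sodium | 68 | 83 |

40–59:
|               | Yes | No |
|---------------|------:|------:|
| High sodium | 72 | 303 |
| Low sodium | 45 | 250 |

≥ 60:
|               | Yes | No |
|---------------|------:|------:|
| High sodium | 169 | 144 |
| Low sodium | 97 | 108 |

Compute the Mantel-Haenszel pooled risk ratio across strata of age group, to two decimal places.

RR_MH = Σ(aᵢ·n₀ᵢ/nᵢ) / Σ(cᵢ·n₁ᵢ/nᵢ), with n₁ᵢ = aᵢ+bᵢ (exposed), n₀ᵢ = cᵢ+dᵢ (unexposed), nᵢ = n₁ᵢ+n₀ᵢ.
Stratum 1 (< 40): n₁ = 221, n₀ = 151, n = 372; a·n₀/n = 174·151/372 = 70.6290; c·n₁/n = 68·221/372 = 40.3978
Stratum 2 (40–59): n₁ = 375, n₀ = 295, n = 670; a·n₀/n = 72·295/670 = 31.7015; c·n₁/n = 45·375/670 = 25.1866
Stratum 3 (≥ 60): n₁ = 313, n₀ = 205, n = 518; a·n₀/n = 169·205/518 = 66.8822; c·n₁/n = 97·313/518 = 58.6120
RR_MH = (70.6290 + 31.7015 + 66.8822) / (40.3978 + 25.1866 + 58.6120) = 169.2128 / 124.1964 = 1.36246

1.36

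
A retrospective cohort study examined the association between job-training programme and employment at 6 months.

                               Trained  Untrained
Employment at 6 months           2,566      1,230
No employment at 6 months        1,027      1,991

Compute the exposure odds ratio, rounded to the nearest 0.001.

4.044

Reading the table with exposure as columns: a = 2566 (Trained, case), b = 1027 (Trained, non-case), c = 1230 (Untrained, case), d = 1991.
OR = (a·d)/(b·c) = (2566 × 1991) / (1027 × 1230) = 5108906 / 1263210 = 4.04438
The odds of employment at 6 months are about 4.04 times as high in the trained group.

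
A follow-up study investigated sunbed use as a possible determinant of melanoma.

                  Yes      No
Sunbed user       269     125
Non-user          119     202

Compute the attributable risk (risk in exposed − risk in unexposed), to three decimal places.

0.312

Cells: a = 269, b = 125, c = 119, d = 202.
Risk in exposed = 269/394 = 0.682741; risk in unexposed = 119/321 = 0.370717.
Risk difference = 0.682741 − 0.370717 = 0.312025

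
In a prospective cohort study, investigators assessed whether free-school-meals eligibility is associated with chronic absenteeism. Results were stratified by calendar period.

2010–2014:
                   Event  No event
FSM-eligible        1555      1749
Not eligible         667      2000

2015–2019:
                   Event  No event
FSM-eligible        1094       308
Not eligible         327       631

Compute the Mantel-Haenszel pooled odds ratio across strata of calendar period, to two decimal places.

3.42

OR_MH = Σ(aᵢdᵢ/nᵢ) / Σ(bᵢcᵢ/nᵢ), where nᵢ is the stratum total.
Stratum 1 (2010–2014): n = 5971; a·d/n = 1555·2000/5971 = 520.8508; b·c/n = 1749·667/5971 = 195.3748
Stratum 2 (2015–2019): n = 2360; a·d/n = 1094·631/2360 = 292.5059; b·c/n = 308·327/2360 = 42.6763
OR_MH = (520.8508 + 292.5059) / (195.3748 + 42.6763) = 813.3567 / 238.0511 = 3.41673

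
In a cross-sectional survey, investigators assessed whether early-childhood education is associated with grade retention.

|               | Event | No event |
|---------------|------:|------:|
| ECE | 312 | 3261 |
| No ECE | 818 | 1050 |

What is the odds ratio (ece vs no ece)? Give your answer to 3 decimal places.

0.123

Cells: a = 312, b = 3261, c = 818, d = 1050.
OR = (a·d)/(b·c) = (312 × 1050) / (3261 × 818) = 327600 / 2667498 = 0.12281
Exposure is associated with lower odds of grade retention (OR = 0.12 < 1).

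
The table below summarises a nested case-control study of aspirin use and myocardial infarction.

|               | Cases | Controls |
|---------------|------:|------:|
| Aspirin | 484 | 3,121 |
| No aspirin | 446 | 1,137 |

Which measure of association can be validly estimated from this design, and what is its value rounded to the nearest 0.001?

Cells: a = 484, b = 3121, c = 446, d = 1137.
This is a nested case-control study: participants were sampled on outcome status, so risks in the source population cannot be estimated directly — relative risk is not valid here. The odds ratio is the appropriate measure.
OR = (a·d)/(b·c) = (484 × 1137) / (3121 × 446) = 550308 / 1391966 = 0.39535

0.395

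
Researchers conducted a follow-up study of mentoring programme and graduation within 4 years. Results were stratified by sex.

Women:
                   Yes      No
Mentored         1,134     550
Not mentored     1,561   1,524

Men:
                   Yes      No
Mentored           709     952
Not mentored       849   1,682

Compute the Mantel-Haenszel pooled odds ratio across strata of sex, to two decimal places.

OR_MH = Σ(aᵢdᵢ/nᵢ) / Σ(bᵢcᵢ/nᵢ), where nᵢ is the stratum total.
Stratum 1 (Women): n = 4769; a·d/n = 1134·1524/4769 = 362.3854; b·c/n = 550·1561/4769 = 180.0273
Stratum 2 (Men): n = 4192; a·d/n = 709·1682/4192 = 284.4795; b·c/n = 952·849/4192 = 192.8073
OR_MH = (362.3854 + 284.4795) / (180.0273 + 192.8073) = 646.8649 / 372.8345 = 1.73499

1.73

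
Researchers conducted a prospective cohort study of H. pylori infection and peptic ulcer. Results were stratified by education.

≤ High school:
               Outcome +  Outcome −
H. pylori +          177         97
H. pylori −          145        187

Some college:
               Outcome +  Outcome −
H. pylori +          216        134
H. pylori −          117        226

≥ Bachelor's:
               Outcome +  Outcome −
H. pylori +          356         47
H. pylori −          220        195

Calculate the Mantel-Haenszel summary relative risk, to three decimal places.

1.650

RR_MH = Σ(aᵢ·n₀ᵢ/nᵢ) / Σ(cᵢ·n₁ᵢ/nᵢ), with n₁ᵢ = aᵢ+bᵢ (exposed), n₀ᵢ = cᵢ+dᵢ (unexposed), nᵢ = n₁ᵢ+n₀ᵢ.
Stratum 1 (≤ High school): n₁ = 274, n₀ = 332, n = 606; a·n₀/n = 177·332/606 = 96.9703; c·n₁/n = 145·274/606 = 65.5611
Stratum 2 (Some college): n₁ = 350, n₀ = 343, n = 693; a·n₀/n = 216·343/693 = 106.9091; c·n₁/n = 117·350/693 = 59.0909
Stratum 3 (≥ Bachelor's): n₁ = 403, n₀ = 415, n = 818; a·n₀/n = 356·415/818 = 180.6112; c·n₁/n = 220·403/818 = 108.3863
RR_MH = (96.9703 + 106.9091 + 180.6112) / (65.5611 + 59.0909 + 108.3863) = 384.4906 / 233.0383 = 1.64990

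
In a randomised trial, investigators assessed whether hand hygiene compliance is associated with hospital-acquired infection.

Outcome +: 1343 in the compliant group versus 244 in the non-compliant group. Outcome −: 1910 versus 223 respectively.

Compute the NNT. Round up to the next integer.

Risk in treated group = 1343/3253 = 0.41285; risk in control = 244/467 = 0.52248.
Absolute risk reduction = 0.52248 − 0.41285 = 0.10963
NNT = 1 / ARR = 1 / 0.10963 = 9.121 → round up → 10

10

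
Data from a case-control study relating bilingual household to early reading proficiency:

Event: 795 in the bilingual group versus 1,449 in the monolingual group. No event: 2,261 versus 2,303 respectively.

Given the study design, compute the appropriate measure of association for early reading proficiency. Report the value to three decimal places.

0.559

From the description: a = 795, b = 2261, c = 1449, d = 2303.
This is a case-control study: participants were sampled on outcome status, so risks in the source population cannot be estimated directly — relative risk is not valid here. The odds ratio is the appropriate measure.
OR = (a·d)/(b·c) = (795 × 2303) / (2261 × 1449) = 1830885 / 3276189 = 0.55885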